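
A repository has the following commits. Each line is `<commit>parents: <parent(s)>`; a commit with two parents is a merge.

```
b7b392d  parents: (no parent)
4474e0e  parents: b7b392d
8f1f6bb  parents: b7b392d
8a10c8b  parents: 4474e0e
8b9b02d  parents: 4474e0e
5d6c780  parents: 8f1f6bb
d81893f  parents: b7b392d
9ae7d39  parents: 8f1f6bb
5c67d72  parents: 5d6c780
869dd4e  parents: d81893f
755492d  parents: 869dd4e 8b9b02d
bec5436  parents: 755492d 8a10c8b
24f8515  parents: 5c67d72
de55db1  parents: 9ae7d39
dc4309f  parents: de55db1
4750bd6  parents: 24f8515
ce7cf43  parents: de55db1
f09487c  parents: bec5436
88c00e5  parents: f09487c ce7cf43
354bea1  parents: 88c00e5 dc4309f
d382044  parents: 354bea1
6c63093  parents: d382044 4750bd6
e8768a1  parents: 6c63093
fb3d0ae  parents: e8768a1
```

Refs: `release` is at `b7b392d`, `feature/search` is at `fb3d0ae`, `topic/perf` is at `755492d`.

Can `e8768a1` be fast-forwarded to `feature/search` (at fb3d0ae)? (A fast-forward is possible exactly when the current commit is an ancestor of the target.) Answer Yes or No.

A fast-forward from e8768a1 to fb3d0ae is possible iff e8768a1 is an ancestor of fb3d0ae.
Ancestors of fb3d0ae: {24f8515, 354bea1, 4474e0e, 4750bd6, 5c67d72, 5d6c780, 6c63093, 755492d, 869dd4e, 88c00e5, 8a10c8b, 8b9b02d, 8f1f6bb, 9ae7d39, b7b392d, bec5436, ce7cf43, d382044, d81893f, dc4309f, de55db1, e8768a1, f09487c, fb3d0ae}.
e8768a1 is among them, so fast-forward is possible.

Yes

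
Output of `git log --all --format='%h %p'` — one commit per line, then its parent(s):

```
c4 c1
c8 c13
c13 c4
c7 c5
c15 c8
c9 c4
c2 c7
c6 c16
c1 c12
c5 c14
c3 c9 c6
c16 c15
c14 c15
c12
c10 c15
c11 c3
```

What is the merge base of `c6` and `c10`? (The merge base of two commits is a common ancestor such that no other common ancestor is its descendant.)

Ancestors of c6: {c1, c12, c13, c15, c16, c4, c6, c8}.
Ancestors of c10: {c1, c10, c12, c13, c15, c4, c8}.
Common ancestors: {c1, c12, c13, c15, c4, c8}.
Among these, c15 is not an ancestor of any other common ancestor — it is the merge base.

c15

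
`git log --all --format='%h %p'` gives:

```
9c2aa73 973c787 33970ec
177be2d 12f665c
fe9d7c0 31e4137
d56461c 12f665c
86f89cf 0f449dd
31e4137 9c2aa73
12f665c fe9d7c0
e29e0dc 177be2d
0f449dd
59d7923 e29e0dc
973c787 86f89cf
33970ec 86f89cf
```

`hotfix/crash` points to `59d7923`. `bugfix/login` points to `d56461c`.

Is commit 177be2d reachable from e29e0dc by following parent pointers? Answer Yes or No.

Yes

Ancestors of e29e0dc (commits reachable by following parents): {0f449dd, 12f665c, 177be2d, 31e4137, 33970ec, 86f89cf, 973c787, 9c2aa73, e29e0dc, fe9d7c0}.
177be2d is in that set, so it is an ancestor of e29e0dc.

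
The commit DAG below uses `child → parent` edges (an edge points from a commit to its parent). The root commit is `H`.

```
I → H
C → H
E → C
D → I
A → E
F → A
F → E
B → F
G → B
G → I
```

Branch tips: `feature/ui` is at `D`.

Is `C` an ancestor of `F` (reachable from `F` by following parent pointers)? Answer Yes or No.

Yes

Ancestors of F (commits reachable by following parents): {A, C, E, F, H}.
C is in that set, so it is an ancestor of F.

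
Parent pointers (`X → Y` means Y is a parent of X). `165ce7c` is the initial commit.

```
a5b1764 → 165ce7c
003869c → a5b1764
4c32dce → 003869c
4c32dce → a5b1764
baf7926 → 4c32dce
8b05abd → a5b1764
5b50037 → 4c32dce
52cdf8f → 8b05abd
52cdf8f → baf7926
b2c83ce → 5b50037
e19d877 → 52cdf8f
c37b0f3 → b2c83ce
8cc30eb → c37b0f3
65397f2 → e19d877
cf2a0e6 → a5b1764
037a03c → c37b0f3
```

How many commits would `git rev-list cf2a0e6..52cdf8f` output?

5

Reachable from 52cdf8f: {003869c, 165ce7c, 4c32dce, 52cdf8f, 8b05abd, a5b1764, baf7926}.
Reachable from cf2a0e6: {165ce7c, a5b1764, cf2a0e6}.
In 52cdf8f's history but not cf2a0e6's: {003869c, 4c32dce, 52cdf8f, 8b05abd, baf7926} — 5 commits.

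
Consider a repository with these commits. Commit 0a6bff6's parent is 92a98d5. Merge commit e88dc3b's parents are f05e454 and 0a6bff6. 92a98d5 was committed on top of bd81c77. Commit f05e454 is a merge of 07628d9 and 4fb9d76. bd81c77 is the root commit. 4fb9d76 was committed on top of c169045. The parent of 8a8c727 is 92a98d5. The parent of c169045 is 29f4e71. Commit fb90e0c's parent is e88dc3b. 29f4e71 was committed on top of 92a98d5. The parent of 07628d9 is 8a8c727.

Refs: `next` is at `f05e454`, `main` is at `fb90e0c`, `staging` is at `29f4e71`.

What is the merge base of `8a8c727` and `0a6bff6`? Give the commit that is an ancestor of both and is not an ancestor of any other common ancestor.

92a98d5

Ancestors of 8a8c727: {8a8c727, 92a98d5, bd81c77}.
Ancestors of 0a6bff6: {0a6bff6, 92a98d5, bd81c77}.
Common ancestors: {92a98d5, bd81c77}.
Among these, 92a98d5 is not an ancestor of any other common ancestor — it is the merge base.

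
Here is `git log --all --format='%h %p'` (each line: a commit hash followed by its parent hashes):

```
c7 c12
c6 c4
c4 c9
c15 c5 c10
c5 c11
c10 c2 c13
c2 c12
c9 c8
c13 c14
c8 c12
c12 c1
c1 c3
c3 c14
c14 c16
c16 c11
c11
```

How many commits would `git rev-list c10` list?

9

Walking parent pointers from c10: reachable set = {c1, c10, c11, c12, c13, c14, c16, c2, c3}.
That is 9 commits.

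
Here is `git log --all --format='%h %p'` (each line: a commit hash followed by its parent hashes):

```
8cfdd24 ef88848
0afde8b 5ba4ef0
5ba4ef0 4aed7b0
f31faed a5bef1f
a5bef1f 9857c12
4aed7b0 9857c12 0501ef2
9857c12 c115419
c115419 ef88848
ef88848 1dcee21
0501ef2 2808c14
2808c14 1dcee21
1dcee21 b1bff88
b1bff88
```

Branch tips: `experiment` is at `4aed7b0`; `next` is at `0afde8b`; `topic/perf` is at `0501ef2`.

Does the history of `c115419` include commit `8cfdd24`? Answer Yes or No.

No

Ancestors of c115419: {1dcee21, b1bff88, c115419, ef88848}.
8cfdd24 is not in that set, so it is not an ancestor of c115419.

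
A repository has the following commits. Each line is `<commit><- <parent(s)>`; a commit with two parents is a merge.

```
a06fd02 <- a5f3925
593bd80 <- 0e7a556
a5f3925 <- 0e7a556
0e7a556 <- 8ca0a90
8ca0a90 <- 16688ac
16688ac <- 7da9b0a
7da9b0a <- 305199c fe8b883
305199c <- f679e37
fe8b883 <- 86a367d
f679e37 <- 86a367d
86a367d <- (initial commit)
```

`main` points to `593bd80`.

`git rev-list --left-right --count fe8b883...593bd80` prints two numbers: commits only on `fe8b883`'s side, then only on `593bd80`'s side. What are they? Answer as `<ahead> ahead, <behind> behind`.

Reachable from fe8b883: {86a367d, fe8b883}.
Reachable from 593bd80: {0e7a556, 16688ac, 305199c, 593bd80, 7da9b0a, 86a367d, 8ca0a90, f679e37, fe8b883}.
Only in fe8b883's history (ahead): {} — 0.
Only in 593bd80's history (behind): {0e7a556, 16688ac, 305199c, 593bd80, 7da9b0a, 8ca0a90, f679e37} — 7.

0 ahead, 7 behind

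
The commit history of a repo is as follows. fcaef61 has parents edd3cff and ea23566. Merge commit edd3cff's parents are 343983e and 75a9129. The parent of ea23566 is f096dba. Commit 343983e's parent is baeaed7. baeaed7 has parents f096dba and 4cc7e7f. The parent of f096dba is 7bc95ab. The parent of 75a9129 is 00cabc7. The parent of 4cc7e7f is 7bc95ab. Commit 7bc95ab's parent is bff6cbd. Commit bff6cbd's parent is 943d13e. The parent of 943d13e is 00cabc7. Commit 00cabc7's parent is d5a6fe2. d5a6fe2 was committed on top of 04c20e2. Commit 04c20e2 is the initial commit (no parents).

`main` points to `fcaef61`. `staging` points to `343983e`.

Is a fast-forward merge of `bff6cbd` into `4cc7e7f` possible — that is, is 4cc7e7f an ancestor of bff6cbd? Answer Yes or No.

A fast-forward from 4cc7e7f to bff6cbd is possible iff 4cc7e7f is an ancestor of bff6cbd.
Ancestors of bff6cbd: {00cabc7, 04c20e2, 943d13e, bff6cbd, d5a6fe2}.
4cc7e7f is not among them, so fast-forward is not possible.

No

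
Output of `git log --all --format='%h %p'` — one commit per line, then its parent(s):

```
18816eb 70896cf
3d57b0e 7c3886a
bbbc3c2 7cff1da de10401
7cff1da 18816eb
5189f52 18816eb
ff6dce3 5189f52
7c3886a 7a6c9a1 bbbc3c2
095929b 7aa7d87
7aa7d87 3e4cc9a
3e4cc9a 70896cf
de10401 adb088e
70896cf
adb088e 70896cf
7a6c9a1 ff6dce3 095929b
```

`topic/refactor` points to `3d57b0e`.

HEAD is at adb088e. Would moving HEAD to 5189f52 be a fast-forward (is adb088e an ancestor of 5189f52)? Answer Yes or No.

A fast-forward from adb088e to 5189f52 is possible iff adb088e is an ancestor of 5189f52.
Ancestors of 5189f52: {18816eb, 5189f52, 70896cf}.
adb088e is not among them, so fast-forward is not possible.

No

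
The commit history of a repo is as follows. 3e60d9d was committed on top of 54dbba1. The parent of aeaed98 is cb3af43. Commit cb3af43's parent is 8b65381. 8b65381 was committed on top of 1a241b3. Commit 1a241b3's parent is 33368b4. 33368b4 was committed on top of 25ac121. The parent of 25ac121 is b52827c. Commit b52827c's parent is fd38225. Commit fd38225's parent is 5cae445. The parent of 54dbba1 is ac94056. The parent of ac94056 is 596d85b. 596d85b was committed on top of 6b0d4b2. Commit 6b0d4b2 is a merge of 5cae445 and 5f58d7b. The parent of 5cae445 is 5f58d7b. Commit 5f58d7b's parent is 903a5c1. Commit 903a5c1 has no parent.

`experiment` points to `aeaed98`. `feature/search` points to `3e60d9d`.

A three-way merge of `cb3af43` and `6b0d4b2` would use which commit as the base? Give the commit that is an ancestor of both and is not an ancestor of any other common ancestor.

Ancestors of cb3af43: {1a241b3, 25ac121, 33368b4, 5cae445, 5f58d7b, 8b65381, 903a5c1, b52827c, cb3af43, fd38225}.
Ancestors of 6b0d4b2: {5cae445, 5f58d7b, 6b0d4b2, 903a5c1}.
Common ancestors: {5cae445, 5f58d7b, 903a5c1}.
Among these, 5cae445 is not an ancestor of any other common ancestor — it is the merge base.

5cae445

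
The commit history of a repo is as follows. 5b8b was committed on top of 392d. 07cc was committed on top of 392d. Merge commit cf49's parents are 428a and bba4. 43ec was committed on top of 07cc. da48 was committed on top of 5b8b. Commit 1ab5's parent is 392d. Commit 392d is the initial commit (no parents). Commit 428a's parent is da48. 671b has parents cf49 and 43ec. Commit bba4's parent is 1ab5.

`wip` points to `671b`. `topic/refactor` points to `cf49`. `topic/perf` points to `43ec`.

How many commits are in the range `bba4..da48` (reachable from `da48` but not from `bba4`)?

Reachable from da48: {392d, 5b8b, da48}.
Reachable from bba4: {1ab5, 392d, bba4}.
In da48's history but not bba4's: {5b8b, da48} — 2 commits.

2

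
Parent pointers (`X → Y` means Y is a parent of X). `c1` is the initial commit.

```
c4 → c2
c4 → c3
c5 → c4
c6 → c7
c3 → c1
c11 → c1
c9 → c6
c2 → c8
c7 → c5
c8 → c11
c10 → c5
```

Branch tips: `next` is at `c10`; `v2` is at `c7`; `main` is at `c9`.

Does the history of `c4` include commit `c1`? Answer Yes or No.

Ancestors of c4 (commits reachable by following parents): {c1, c11, c2, c3, c4, c8}.
c1 is in that set, so it is an ancestor of c4.

Yes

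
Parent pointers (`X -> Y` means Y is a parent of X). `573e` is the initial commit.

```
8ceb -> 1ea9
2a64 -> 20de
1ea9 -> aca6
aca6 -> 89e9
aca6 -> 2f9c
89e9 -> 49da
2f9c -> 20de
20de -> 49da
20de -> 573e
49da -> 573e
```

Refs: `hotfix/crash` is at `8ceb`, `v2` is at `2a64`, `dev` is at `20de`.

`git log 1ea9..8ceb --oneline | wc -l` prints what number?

Reachable from 8ceb: {1ea9, 20de, 2f9c, 49da, 573e, 89e9, 8ceb, aca6}.
Reachable from 1ea9: {1ea9, 20de, 2f9c, 49da, 573e, 89e9, aca6}.
In 8ceb's history but not 1ea9's: {8ceb} — 1 commit.

1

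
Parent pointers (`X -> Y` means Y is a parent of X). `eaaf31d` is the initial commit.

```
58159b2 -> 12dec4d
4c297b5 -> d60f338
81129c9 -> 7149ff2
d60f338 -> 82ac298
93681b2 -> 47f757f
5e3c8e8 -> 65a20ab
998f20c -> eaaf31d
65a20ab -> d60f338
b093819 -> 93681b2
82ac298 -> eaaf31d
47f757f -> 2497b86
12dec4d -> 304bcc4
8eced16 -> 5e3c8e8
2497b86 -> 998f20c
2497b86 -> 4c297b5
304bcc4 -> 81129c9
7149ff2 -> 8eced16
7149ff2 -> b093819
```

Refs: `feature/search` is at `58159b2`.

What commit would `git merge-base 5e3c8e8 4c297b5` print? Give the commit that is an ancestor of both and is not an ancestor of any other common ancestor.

Ancestors of 5e3c8e8: {5e3c8e8, 65a20ab, 82ac298, d60f338, eaaf31d}.
Ancestors of 4c297b5: {4c297b5, 82ac298, d60f338, eaaf31d}.
Common ancestors: {82ac298, d60f338, eaaf31d}.
Among these, d60f338 is not an ancestor of any other common ancestor — it is the merge base.

d60f338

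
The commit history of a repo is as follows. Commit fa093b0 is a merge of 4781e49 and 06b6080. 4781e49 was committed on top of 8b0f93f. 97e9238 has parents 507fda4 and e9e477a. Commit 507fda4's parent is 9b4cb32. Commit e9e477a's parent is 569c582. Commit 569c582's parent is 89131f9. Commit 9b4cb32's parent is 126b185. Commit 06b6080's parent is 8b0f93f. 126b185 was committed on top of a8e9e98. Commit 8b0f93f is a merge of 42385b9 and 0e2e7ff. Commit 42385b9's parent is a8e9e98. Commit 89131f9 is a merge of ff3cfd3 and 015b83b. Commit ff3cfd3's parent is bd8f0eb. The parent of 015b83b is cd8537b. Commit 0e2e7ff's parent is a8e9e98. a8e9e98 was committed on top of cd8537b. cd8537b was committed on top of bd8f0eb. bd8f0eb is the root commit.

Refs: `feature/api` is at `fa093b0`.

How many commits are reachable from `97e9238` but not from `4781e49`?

9

Reachable from 97e9238: {015b83b, 126b185, 507fda4, 569c582, 89131f9, 97e9238, 9b4cb32, a8e9e98, bd8f0eb, cd8537b, e9e477a, ff3cfd3}.
Reachable from 4781e49: {0e2e7ff, 42385b9, 4781e49, 8b0f93f, a8e9e98, bd8f0eb, cd8537b}.
In 97e9238's history but not 4781e49's: {015b83b, 126b185, 507fda4, 569c582, 89131f9, 97e9238, 9b4cb32, e9e477a, ff3cfd3} — 9 commits.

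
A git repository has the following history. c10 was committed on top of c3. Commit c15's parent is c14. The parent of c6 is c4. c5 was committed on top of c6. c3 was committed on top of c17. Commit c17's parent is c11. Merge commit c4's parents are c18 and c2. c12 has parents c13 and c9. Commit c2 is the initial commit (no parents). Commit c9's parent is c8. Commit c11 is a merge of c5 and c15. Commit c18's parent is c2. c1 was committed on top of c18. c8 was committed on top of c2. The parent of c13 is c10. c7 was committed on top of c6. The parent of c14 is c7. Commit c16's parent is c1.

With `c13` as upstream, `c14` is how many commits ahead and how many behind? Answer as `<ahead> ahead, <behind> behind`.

0 ahead, 7 behind

Reachable from c14: {c14, c18, c2, c4, c6, c7}.
Reachable from c13: {c10, c11, c13, c14, c15, c17, c18, c2, c3, c4, c5, c6, c7}.
Only in c14's history (ahead): {} — 0.
Only in c13's history (behind): {c10, c11, c13, c15, c17, c3, c5} — 7.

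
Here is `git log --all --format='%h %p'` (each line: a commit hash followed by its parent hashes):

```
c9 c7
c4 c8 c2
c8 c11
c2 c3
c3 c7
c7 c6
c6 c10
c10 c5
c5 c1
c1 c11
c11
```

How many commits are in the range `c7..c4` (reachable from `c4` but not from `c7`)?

4

Reachable from c4: {c1, c10, c11, c2, c3, c4, c5, c6, c7, c8}.
Reachable from c7: {c1, c10, c11, c5, c6, c7}.
In c4's history but not c7's: {c2, c3, c4, c8} — 4 commits.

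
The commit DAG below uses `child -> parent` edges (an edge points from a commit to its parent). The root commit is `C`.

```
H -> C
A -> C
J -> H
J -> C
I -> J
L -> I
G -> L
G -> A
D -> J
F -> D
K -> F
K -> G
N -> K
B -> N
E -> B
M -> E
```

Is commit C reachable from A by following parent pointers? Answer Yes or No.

Yes

Ancestors of A (commits reachable by following parents): {A, C}.
C is in that set, so it is an ancestor of A.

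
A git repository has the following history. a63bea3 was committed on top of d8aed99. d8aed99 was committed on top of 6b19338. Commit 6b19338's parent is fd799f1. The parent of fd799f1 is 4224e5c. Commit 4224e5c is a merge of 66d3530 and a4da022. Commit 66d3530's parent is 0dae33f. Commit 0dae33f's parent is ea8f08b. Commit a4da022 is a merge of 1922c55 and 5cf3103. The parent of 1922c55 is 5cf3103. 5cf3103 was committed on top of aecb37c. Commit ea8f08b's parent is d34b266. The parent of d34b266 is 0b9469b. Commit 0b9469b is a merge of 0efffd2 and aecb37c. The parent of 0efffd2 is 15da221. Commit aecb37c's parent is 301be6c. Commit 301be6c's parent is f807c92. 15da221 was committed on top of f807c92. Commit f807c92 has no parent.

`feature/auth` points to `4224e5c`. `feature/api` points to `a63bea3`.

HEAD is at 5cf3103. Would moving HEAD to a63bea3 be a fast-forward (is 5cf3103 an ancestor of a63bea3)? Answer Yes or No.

A fast-forward from 5cf3103 to a63bea3 is possible iff 5cf3103 is an ancestor of a63bea3.
Ancestors of a63bea3: {0b9469b, 0dae33f, 0efffd2, 15da221, 1922c55, 301be6c, 4224e5c, 5cf3103, 66d3530, 6b19338, a4da022, a63bea3, aecb37c, d34b266, d8aed99, ea8f08b, f807c92, fd799f1}.
5cf3103 is among them, so fast-forward is possible.

Yes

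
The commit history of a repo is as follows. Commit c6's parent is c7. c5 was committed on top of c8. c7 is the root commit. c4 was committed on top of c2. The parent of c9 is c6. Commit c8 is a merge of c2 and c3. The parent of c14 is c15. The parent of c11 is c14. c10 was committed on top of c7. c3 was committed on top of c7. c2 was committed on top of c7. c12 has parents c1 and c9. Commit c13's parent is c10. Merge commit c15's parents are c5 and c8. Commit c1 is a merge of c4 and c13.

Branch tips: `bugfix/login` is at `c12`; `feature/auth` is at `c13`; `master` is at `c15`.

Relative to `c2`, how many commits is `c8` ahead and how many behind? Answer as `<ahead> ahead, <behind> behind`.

Reachable from c8: {c2, c3, c7, c8}.
Reachable from c2: {c2, c7}.
Only in c8's history (ahead): {c3, c8} — 2.
Only in c2's history (behind): {} — 0.

2 ahead, 0 behind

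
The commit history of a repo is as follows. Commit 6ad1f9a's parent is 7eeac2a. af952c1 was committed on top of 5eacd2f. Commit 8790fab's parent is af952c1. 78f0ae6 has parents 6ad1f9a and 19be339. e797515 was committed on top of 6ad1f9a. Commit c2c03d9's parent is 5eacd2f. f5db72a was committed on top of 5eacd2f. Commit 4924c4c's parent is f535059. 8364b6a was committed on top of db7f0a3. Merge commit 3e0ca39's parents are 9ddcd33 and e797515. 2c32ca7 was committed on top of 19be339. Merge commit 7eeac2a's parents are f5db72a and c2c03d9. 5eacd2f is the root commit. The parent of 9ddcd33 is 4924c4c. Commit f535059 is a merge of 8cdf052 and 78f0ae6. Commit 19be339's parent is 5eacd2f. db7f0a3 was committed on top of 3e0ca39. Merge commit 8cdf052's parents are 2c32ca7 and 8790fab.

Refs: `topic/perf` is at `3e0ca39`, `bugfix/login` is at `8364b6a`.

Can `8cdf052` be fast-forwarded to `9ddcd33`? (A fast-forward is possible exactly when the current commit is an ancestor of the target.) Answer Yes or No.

A fast-forward from 8cdf052 to 9ddcd33 is possible iff 8cdf052 is an ancestor of 9ddcd33.
Ancestors of 9ddcd33: {19be339, 2c32ca7, 4924c4c, 5eacd2f, 6ad1f9a, 78f0ae6, 7eeac2a, 8790fab, 8cdf052, 9ddcd33, af952c1, c2c03d9, f535059, f5db72a}.
8cdf052 is among them, so fast-forward is possible.

Yes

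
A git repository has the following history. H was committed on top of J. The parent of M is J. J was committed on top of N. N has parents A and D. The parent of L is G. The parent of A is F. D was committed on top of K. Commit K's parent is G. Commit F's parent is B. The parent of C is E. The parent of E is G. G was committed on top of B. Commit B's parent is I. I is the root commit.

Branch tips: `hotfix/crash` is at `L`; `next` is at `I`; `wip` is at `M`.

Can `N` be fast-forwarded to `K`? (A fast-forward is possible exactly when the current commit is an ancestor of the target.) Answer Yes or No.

No

A fast-forward from N to K is possible iff N is an ancestor of K.
Ancestors of K: {B, G, I, K}.
N is not among them, so fast-forward is not possible.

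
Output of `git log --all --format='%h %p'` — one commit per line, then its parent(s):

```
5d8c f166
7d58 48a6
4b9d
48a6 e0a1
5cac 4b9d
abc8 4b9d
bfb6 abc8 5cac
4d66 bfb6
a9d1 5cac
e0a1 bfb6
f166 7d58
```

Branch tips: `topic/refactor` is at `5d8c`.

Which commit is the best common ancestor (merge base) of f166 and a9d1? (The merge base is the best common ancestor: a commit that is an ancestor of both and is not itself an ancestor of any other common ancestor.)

Ancestors of f166: {48a6, 4b9d, 5cac, 7d58, abc8, bfb6, e0a1, f166}.
Ancestors of a9d1: {4b9d, 5cac, a9d1}.
Common ancestors: {4b9d, 5cac}.
Among these, 5cac is not an ancestor of any other common ancestor — it is the merge base.

5cac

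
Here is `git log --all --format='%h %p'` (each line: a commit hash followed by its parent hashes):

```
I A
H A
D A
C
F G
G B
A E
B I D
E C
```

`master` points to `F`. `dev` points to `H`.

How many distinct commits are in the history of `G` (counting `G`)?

Walking parent pointers from G: reachable set = {A, B, C, D, E, G, I}.
That is 7 commits.

7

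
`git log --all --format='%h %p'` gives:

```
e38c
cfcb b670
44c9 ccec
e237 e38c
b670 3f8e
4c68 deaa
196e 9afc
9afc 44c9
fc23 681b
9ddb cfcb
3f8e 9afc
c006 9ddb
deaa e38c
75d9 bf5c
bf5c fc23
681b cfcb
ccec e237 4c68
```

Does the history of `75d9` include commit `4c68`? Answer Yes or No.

Yes

Ancestors of 75d9 (commits reachable by following parents): {3f8e, 44c9, 4c68, 681b, 75d9, 9afc, b670, bf5c, ccec, cfcb, deaa, e237, e38c, fc23}.
4c68 is in that set, so it is an ancestor of 75d9.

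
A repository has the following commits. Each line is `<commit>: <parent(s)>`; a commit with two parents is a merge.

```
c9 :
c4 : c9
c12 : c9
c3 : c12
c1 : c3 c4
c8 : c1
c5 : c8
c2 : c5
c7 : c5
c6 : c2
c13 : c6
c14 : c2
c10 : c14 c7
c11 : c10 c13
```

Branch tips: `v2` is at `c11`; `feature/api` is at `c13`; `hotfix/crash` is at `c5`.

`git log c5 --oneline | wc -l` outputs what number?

7

Walking parent pointers from c5: reachable set = {c1, c12, c3, c4, c5, c8, c9}.
That is 7 commits.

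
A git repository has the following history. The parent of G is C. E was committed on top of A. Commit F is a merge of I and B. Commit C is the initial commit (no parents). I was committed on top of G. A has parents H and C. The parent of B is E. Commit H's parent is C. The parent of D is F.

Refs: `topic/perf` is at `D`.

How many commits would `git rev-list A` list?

3

Walking parent pointers from A: reachable set = {A, C, H}.
That is 3 commits.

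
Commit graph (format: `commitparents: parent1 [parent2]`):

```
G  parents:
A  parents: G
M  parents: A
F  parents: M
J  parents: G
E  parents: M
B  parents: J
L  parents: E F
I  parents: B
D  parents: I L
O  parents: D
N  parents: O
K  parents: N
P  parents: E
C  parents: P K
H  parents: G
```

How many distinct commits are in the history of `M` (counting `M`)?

3

Walking parent pointers from M: reachable set = {A, G, M}.
That is 3 commits.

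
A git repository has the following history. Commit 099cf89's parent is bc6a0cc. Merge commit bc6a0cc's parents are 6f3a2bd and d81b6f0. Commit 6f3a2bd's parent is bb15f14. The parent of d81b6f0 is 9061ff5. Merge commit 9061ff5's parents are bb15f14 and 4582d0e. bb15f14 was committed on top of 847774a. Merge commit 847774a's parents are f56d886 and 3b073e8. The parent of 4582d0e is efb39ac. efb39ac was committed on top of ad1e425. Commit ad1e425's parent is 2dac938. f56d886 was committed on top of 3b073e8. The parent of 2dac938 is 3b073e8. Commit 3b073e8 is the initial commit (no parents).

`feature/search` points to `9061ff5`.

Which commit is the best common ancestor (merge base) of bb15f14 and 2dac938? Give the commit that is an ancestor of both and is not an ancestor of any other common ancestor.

3b073e8

Ancestors of bb15f14: {3b073e8, 847774a, bb15f14, f56d886}.
Ancestors of 2dac938: {2dac938, 3b073e8}.
Common ancestors: {3b073e8}.
The only common ancestor is 3b073e8, so it is the merge base.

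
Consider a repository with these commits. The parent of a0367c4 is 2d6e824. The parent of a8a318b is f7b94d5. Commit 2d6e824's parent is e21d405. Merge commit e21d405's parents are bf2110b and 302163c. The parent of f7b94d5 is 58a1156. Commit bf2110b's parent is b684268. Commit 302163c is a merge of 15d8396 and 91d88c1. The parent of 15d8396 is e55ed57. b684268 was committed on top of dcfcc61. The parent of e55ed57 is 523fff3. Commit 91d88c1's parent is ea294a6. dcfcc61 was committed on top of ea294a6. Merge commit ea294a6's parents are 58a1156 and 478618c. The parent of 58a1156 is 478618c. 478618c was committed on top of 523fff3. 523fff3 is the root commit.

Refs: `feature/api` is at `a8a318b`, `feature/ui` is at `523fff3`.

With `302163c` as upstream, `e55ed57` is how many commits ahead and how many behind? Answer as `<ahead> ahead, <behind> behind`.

Reachable from e55ed57: {523fff3, e55ed57}.
Reachable from 302163c: {15d8396, 302163c, 478618c, 523fff3, 58a1156, 91d88c1, e55ed57, ea294a6}.
Only in e55ed57's history (ahead): {} — 0.
Only in 302163c's history (behind): {15d8396, 302163c, 478618c, 58a1156, 91d88c1, ea294a6} — 6.

0 ahead, 6 behind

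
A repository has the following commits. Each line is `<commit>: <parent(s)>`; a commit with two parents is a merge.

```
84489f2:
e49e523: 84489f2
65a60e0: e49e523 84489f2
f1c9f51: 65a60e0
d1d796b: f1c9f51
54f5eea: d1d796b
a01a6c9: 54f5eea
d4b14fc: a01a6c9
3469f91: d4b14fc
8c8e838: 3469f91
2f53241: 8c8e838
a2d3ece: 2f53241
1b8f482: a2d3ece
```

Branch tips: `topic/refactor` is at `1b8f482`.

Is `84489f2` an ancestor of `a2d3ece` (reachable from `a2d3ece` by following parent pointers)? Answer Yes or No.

Yes

Ancestors of a2d3ece (commits reachable by following parents): {2f53241, 3469f91, 54f5eea, 65a60e0, 84489f2, 8c8e838, a01a6c9, a2d3ece, d1d796b, d4b14fc, e49e523, f1c9f51}.
84489f2 is in that set, so it is an ancestor of a2d3ece.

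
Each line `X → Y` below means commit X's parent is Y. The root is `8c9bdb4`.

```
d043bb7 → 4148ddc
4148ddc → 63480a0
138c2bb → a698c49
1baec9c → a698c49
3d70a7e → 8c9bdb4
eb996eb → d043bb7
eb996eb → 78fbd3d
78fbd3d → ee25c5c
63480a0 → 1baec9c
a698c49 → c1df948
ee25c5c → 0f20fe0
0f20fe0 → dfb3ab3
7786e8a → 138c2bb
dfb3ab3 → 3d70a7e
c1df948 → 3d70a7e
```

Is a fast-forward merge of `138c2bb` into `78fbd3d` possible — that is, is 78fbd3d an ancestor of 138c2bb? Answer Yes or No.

A fast-forward from 78fbd3d to 138c2bb is possible iff 78fbd3d is an ancestor of 138c2bb.
Ancestors of 138c2bb: {138c2bb, 3d70a7e, 8c9bdb4, a698c49, c1df948}.
78fbd3d is not among them, so fast-forward is not possible.

No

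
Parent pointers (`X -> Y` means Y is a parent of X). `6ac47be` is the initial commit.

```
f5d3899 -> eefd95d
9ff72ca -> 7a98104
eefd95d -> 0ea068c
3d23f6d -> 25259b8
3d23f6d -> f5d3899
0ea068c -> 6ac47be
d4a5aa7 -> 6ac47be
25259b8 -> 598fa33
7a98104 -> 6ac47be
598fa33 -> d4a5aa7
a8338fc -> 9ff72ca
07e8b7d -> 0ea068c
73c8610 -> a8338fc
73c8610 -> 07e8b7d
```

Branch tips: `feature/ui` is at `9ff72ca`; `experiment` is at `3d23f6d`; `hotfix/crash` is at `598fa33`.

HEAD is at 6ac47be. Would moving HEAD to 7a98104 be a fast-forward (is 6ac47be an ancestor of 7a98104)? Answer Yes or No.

Yes

A fast-forward from 6ac47be to 7a98104 is possible iff 6ac47be is an ancestor of 7a98104.
Ancestors of 7a98104: {6ac47be, 7a98104}.
6ac47be is among them, so fast-forward is possible.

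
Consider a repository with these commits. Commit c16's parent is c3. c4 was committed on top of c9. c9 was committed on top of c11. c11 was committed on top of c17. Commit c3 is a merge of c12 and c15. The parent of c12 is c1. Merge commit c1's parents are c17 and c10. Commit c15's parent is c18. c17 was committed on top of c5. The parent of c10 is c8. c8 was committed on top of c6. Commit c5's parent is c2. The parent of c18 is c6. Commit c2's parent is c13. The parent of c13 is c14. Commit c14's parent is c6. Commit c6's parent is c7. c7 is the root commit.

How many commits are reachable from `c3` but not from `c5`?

Reachable from c3: {c1, c10, c12, c13, c14, c15, c17, c18, c2, c3, c5, c6, c7, c8}.
Reachable from c5: {c13, c14, c2, c5, c6, c7}.
In c3's history but not c5's: {c1, c10, c12, c15, c17, c18, c3, c8} — 8 commits.

8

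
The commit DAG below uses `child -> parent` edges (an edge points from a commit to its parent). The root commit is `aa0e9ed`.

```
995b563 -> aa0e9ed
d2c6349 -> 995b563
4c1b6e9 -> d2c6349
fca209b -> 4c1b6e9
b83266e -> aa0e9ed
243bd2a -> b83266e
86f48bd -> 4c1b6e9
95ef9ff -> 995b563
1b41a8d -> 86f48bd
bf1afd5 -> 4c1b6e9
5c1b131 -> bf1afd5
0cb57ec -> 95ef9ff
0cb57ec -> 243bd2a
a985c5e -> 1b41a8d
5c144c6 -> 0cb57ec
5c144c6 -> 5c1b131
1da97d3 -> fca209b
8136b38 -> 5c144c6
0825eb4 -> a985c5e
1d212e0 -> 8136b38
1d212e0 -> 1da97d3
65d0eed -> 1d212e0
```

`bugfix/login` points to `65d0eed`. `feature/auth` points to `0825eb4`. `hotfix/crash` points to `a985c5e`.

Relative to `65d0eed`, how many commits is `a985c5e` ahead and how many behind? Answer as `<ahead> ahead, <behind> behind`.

3 ahead, 12 behind

Reachable from a985c5e: {1b41a8d, 4c1b6e9, 86f48bd, 995b563, a985c5e, aa0e9ed, d2c6349}.
Reachable from 65d0eed: {0cb57ec, 1d212e0, 1da97d3, 243bd2a, 4c1b6e9, 5c144c6, 5c1b131, 65d0eed, 8136b38, 95ef9ff, 995b563, aa0e9ed, b83266e, bf1afd5, d2c6349, fca209b}.
Only in a985c5e's history (ahead): {1b41a8d, 86f48bd, a985c5e} — 3.
Only in 65d0eed's history (behind): {0cb57ec, 1d212e0, 1da97d3, 243bd2a, 5c144c6, 5c1b131, 65d0eed, 8136b38, 95ef9ff, b83266e, bf1afd5, fca209b} — 12.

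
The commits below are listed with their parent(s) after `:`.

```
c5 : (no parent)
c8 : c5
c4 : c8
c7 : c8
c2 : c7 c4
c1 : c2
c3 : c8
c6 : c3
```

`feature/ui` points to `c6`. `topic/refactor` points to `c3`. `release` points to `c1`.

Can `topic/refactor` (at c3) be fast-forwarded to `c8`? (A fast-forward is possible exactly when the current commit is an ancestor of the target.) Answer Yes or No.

No

A fast-forward from c3 to c8 is possible iff c3 is an ancestor of c8.
Ancestors of c8: {c5, c8}.
c3 is not among them, so fast-forward is not possible.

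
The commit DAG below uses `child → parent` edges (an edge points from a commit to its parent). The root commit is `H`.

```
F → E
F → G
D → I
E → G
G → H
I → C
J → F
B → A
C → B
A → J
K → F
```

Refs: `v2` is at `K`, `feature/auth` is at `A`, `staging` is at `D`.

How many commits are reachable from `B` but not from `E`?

4

Reachable from B: {A, B, E, F, G, H, J}.
Reachable from E: {E, G, H}.
In B's history but not E's: {A, B, F, J} — 4 commits.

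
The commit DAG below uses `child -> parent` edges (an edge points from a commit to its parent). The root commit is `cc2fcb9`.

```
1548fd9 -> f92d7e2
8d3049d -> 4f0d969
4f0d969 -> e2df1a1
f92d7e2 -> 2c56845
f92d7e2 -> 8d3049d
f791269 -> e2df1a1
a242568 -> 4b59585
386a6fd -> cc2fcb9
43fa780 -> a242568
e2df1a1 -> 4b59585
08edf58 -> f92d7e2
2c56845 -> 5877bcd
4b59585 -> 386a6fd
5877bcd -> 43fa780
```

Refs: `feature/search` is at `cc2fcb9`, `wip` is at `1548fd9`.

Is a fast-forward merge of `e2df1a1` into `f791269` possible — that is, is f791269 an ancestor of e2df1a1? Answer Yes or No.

A fast-forward from f791269 to e2df1a1 is possible iff f791269 is an ancestor of e2df1a1.
Ancestors of e2df1a1: {386a6fd, 4b59585, cc2fcb9, e2df1a1}.
f791269 is not among them, so fast-forward is not possible.

No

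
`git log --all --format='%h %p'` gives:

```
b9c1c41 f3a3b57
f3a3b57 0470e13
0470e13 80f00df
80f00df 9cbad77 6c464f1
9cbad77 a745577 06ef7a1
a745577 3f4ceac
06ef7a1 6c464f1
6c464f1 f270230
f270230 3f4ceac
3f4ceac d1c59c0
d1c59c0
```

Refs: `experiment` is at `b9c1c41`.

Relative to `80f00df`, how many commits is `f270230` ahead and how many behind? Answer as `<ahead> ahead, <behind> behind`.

Reachable from f270230: {3f4ceac, d1c59c0, f270230}.
Reachable from 80f00df: {06ef7a1, 3f4ceac, 6c464f1, 80f00df, 9cbad77, a745577, d1c59c0, f270230}.
Only in f270230's history (ahead): {} — 0.
Only in 80f00df's history (behind): {06ef7a1, 6c464f1, 80f00df, 9cbad77, a745577} — 5.

0 ahead, 5 behind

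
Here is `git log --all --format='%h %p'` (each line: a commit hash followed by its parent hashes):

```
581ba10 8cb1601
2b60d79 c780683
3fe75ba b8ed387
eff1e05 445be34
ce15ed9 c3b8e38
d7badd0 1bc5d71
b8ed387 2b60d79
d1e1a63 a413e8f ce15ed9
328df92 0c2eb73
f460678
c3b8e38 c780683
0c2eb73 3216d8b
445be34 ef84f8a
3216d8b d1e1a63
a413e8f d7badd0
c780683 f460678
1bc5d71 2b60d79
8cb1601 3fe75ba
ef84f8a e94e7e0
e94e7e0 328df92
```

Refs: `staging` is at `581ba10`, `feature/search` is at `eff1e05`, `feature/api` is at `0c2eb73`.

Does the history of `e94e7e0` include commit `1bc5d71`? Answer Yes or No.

Yes

Ancestors of e94e7e0 (commits reachable by following parents): {0c2eb73, 1bc5d71, 2b60d79, 3216d8b, 328df92, a413e8f, c3b8e38, c780683, ce15ed9, d1e1a63, d7badd0, e94e7e0, f460678}.
1bc5d71 is in that set, so it is an ancestor of e94e7e0.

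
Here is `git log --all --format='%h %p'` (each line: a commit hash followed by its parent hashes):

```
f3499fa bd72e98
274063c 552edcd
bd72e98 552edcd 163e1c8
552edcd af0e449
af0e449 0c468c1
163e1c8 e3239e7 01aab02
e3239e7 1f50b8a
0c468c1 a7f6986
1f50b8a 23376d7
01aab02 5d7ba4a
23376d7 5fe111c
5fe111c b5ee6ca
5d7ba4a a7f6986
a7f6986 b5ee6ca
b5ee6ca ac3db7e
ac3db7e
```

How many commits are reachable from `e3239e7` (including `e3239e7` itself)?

6

Walking parent pointers from e3239e7: reachable set = {1f50b8a, 23376d7, 5fe111c, ac3db7e, b5ee6ca, e3239e7}.
That is 6 commits.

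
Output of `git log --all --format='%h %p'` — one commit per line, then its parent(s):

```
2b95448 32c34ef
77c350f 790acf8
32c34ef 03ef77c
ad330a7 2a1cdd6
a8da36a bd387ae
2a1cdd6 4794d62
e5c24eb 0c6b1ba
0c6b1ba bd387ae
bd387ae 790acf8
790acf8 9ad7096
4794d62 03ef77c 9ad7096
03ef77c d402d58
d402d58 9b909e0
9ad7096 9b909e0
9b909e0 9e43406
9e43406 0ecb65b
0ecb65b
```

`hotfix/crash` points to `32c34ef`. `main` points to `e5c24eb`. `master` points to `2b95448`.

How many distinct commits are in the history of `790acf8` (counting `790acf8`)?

Walking parent pointers from 790acf8: reachable set = {0ecb65b, 790acf8, 9ad7096, 9b909e0, 9e43406}.
That is 5 commits.

5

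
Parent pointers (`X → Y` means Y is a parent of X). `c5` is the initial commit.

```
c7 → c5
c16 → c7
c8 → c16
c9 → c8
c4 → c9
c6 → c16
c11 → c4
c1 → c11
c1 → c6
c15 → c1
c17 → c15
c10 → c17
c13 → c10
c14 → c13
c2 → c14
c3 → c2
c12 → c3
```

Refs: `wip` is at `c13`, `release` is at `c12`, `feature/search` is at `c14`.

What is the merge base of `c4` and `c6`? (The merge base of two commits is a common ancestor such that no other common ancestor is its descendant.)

Ancestors of c4: {c16, c4, c5, c7, c8, c9}.
Ancestors of c6: {c16, c5, c6, c7}.
Common ancestors: {c16, c5, c7}.
Among these, c16 is not an ancestor of any other common ancestor — it is the merge base.

c16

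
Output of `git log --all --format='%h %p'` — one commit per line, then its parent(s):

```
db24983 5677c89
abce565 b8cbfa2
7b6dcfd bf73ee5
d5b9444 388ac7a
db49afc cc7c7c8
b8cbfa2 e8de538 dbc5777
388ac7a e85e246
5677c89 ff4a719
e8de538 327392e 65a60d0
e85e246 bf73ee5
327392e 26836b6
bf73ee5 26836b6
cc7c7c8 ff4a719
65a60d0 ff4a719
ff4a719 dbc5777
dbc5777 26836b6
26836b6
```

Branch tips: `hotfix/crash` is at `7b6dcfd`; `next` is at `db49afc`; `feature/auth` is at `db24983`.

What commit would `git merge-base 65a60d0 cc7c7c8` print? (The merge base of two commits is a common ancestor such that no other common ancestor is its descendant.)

Ancestors of 65a60d0: {26836b6, 65a60d0, dbc5777, ff4a719}.
Ancestors of cc7c7c8: {26836b6, cc7c7c8, dbc5777, ff4a719}.
Common ancestors: {26836b6, dbc5777, ff4a719}.
Among these, ff4a719 is not an ancestor of any other common ancestor — it is the merge base.

ff4a719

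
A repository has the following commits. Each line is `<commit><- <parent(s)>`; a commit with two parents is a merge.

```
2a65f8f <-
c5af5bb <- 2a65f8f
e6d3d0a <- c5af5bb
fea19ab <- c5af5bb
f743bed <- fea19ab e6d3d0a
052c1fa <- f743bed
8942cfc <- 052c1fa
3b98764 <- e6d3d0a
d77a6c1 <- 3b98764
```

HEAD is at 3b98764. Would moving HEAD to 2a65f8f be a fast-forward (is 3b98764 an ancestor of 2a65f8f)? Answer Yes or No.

A fast-forward from 3b98764 to 2a65f8f is possible iff 3b98764 is an ancestor of 2a65f8f.
Ancestors of 2a65f8f: {2a65f8f}.
3b98764 is not among them, so fast-forward is not possible.

No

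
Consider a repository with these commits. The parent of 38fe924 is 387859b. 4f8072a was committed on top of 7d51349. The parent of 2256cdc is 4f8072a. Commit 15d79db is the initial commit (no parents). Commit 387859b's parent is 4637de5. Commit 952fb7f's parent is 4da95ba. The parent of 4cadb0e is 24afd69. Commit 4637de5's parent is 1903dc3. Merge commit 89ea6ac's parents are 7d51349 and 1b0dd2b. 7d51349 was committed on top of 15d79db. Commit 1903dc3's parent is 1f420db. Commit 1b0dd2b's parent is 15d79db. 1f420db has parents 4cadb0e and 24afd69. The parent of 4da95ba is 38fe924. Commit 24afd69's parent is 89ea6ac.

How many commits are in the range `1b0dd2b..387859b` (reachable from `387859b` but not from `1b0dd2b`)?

Reachable from 387859b: {15d79db, 1903dc3, 1b0dd2b, 1f420db, 24afd69, 387859b, 4637de5, 4cadb0e, 7d51349, 89ea6ac}.
Reachable from 1b0dd2b: {15d79db, 1b0dd2b}.
In 387859b's history but not 1b0dd2b's: {1903dc3, 1f420db, 24afd69, 387859b, 4637de5, 4cadb0e, 7d51349, 89ea6ac} — 8 commits.

8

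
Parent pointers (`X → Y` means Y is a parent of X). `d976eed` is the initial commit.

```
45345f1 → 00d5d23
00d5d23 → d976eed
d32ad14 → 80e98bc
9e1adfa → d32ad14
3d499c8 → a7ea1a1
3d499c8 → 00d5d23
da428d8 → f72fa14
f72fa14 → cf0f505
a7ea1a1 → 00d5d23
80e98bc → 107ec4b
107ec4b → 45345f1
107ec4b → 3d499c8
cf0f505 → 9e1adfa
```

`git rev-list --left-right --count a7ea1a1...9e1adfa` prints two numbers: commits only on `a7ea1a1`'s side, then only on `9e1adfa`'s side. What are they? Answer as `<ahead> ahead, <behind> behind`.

0 ahead, 6 behind

Reachable from a7ea1a1: {00d5d23, a7ea1a1, d976eed}.
Reachable from 9e1adfa: {00d5d23, 107ec4b, 3d499c8, 45345f1, 80e98bc, 9e1adfa, a7ea1a1, d32ad14, d976eed}.
Only in a7ea1a1's history (ahead): {} — 0.
Only in 9e1adfa's history (behind): {107ec4b, 3d499c8, 45345f1, 80e98bc, 9e1adfa, d32ad14} — 6.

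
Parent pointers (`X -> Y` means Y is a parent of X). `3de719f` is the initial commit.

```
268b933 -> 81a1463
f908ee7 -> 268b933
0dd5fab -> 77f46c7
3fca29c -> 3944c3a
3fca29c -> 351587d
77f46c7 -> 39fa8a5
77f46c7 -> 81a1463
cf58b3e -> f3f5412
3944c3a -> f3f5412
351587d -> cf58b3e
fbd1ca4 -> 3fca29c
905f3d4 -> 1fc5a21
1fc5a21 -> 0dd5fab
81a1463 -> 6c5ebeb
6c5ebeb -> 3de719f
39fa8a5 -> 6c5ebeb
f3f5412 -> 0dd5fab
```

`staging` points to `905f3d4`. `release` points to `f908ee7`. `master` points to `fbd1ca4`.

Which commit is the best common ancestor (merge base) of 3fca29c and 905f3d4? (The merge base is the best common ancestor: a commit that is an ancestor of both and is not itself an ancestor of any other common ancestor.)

Ancestors of 3fca29c: {0dd5fab, 351587d, 3944c3a, 39fa8a5, 3de719f, 3fca29c, 6c5ebeb, 77f46c7, 81a1463, cf58b3e, f3f5412}.
Ancestors of 905f3d4: {0dd5fab, 1fc5a21, 39fa8a5, 3de719f, 6c5ebeb, 77f46c7, 81a1463, 905f3d4}.
Common ancestors: {0dd5fab, 39fa8a5, 3de719f, 6c5ebeb, 77f46c7, 81a1463}.
Among these, 0dd5fab is not an ancestor of any other common ancestor — it is the merge base.

0dd5fab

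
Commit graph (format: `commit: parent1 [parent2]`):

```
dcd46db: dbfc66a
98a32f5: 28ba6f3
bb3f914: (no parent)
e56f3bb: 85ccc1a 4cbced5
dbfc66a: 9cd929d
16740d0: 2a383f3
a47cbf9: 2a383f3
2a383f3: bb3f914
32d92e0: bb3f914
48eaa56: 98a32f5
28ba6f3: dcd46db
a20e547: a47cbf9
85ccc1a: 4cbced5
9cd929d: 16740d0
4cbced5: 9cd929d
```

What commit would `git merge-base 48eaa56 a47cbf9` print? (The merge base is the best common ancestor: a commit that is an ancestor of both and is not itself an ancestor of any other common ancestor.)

2a383f3

Ancestors of 48eaa56: {16740d0, 28ba6f3, 2a383f3, 48eaa56, 98a32f5, 9cd929d, bb3f914, dbfc66a, dcd46db}.
Ancestors of a47cbf9: {2a383f3, a47cbf9, bb3f914}.
Common ancestors: {2a383f3, bb3f914}.
Among these, 2a383f3 is not an ancestor of any other common ancestor — it is the merge base.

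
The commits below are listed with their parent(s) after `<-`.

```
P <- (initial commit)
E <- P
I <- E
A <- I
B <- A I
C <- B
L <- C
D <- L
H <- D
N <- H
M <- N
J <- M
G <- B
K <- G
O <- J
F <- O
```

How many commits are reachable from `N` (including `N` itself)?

Walking parent pointers from N: reachable set = {A, B, C, D, E, H, I, L, N, P}.
That is 10 commits.

10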